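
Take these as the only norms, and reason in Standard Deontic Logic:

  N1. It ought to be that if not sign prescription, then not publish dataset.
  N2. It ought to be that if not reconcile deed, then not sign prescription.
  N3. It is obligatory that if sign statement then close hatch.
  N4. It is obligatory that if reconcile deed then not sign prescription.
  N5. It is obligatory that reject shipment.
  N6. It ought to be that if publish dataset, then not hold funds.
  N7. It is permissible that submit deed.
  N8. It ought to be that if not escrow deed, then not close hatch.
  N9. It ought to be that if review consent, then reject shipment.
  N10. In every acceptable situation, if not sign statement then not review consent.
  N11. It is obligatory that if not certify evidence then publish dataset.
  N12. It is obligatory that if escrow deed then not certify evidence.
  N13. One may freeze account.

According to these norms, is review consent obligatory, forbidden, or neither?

Forbidden

Premises 2 and 4 are O(¬reconcile_deed → ¬sign_prescription) and O(reconcile_deed → ¬sign_prescription); every ideal world satisfies ¬reconcile_deed or reconcile_deed, so in either case ¬sign_prescription holds — hence O(¬sign_prescription).
From O(¬sign_prescription) and premise 1, O(¬sign_prescription → ¬publish_dataset), we obtain O(¬publish_dataset).
Premise 11 is O(¬certify_evidence → publish_dataset); contrapositively O(¬publish_dataset → certify_evidence). Since O(¬publish_dataset) holds, K gives O(certify_evidence).
Premise 12 is O(escrow_deed → ¬certify_evidence); contrapositively O(certify_evidence → ¬escrow_deed). Since O(certify_evidence) holds, K gives O(¬escrow_deed).
Applying K to premise 8 (O(¬escrow_deed → ¬close_hatch)) and O(¬escrow_deed) yields O(¬close_hatch).
Premise 3, O(sign_statement → close_hatch), contraposes to O(¬close_hatch → ¬sign_statement); with O(¬close_hatch) we get O(¬sign_statement).
From O(¬sign_statement) and premise 10, O(¬sign_statement → ¬review_consent), we obtain O(¬review_consent).
Premises 5, 6, 7, 9, 13 do not contribute to this derivation.
Thus O(¬review_consent), which is F(review_consent): review_consent is forbidden.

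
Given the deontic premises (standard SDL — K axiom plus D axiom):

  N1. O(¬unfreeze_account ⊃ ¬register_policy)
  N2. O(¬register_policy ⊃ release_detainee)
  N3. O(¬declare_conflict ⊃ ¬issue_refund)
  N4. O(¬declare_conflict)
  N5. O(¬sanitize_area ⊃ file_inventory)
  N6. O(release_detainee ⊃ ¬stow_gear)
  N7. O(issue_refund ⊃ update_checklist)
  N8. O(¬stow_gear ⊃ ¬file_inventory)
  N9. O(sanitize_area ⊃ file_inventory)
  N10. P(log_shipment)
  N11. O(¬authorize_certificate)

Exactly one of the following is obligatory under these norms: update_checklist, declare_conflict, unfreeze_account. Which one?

unfreeze_account

By case analysis on ¬sanitize_area: premise 5 gives O(¬sanitize_area ⊃ file_inventory) and premise 9 gives O(sanitize_area ⊃ file_inventory), so O(file_inventory) either way.
The contrapositive of premise 8 (O(¬stow_gear ⊃ ¬file_inventory)) is O(file_inventory ⊃ stow_gear), and O(file_inventory) is already established, so O(stow_gear).
The contrapositive of premise 6 (O(release_detainee ⊃ ¬stow_gear)) is O(stow_gear ⊃ ¬release_detainee), and O(stow_gear) is already established, so O(¬release_detainee).
Premise 2, O(¬register_policy ⊃ release_detainee), contraposes to O(¬release_detainee ⊃ register_policy); with O(¬release_detainee) we get O(register_policy).
Premise 1, O(¬unfreeze_account ⊃ ¬register_policy), contraposes to O(register_policy ⊃ unfreeze_account); with O(register_policy) we get O(unfreeze_account).
So O(unfreeze_account) holds — unfreeze_account is obligatory. None of the other listed options is made obligatory by any chain of premises.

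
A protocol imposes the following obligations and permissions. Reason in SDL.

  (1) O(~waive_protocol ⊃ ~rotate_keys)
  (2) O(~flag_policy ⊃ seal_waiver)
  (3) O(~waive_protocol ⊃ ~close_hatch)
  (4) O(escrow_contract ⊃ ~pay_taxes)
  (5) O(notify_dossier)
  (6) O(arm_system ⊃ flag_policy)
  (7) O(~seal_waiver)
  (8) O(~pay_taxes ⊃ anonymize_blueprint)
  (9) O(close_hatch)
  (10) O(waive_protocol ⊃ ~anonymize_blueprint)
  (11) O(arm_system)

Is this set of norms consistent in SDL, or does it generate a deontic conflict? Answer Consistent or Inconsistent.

Consistent

Premise 2 is O(~flag_policy ⊃ seal_waiver), but O(~flag_policy) is not derivable from the premises, so it does not yield O(seal_waiver).
So O(seal_waiver) is not derivable, and the apparent clash with O(~seal_waiver) does not arise.
A world satisfying every obligation exists (e.g. anonymize_blueprint=false, arm_system=true, close_hatch=true, escrow_contract=false, flag_policy=true, notify_dossier=true, pay_taxes=true, rotate_keys=false, seal_waiver=false, waive_protocol=true); no atom is both obligatory and forbidden, so the set is consistent.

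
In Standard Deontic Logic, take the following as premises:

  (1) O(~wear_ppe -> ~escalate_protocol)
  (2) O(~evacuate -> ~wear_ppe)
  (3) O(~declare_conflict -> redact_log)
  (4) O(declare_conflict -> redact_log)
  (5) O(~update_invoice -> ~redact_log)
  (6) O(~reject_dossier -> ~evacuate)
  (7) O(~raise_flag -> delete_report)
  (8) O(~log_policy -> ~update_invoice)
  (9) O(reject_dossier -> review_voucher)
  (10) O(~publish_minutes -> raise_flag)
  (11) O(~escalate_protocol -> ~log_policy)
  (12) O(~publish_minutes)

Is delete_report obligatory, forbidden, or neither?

Premise 7 is O(~raise_flag -> delete_report), but O(~raise_flag) is not derivable from the premises, so it does not yield O(delete_report).
No premise or chain of K-axiom applications forces O(delete_report), and none forces O(~delete_report). So delete_report is neither obligatory nor forbidden under these norms.

Neither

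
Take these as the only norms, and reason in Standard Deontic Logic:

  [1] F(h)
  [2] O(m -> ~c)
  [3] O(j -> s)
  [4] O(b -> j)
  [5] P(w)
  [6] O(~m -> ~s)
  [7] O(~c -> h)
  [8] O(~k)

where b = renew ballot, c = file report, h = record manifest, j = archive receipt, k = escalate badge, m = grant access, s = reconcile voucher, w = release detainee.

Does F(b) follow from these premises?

Yes

Premise 1 is F(h), i.e. O(~h).
The contrapositive of premise 7 (O(~c -> h)) is O(~h -> c), and O(~h) is already established, so O(c).
Premise 2 is O(m -> ~c); contrapositively O(c -> ~m). Since O(c) holds, K gives O(~m).
Premise 6 is O(~m -> ~s); since O(~m), deontic closure gives O(~s).
Premise 3 is O(j -> s); contrapositively O(~s -> ~j). Since O(~s) holds, K gives O(~j).
Premise 4 is O(b -> j); contrapositively O(~j -> ~b). Since O(~j) holds, K gives O(~b).
Premises 5, 8 do not contribute to this derivation.
So O(~b) holds, i.e. F(b). The claim follows.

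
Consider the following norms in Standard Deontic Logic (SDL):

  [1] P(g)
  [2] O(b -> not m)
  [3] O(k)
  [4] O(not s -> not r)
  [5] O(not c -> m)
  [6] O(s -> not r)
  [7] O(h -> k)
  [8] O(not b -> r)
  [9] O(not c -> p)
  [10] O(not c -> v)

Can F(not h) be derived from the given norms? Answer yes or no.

No

Premise 7 is O(h -> k); even if O(k) held, inferring O(h) would be affirming the consequent — invalid.
No other premise forces O(h). An ideal world satisfying every premise can still have not h true, so F(not h) is not derivable.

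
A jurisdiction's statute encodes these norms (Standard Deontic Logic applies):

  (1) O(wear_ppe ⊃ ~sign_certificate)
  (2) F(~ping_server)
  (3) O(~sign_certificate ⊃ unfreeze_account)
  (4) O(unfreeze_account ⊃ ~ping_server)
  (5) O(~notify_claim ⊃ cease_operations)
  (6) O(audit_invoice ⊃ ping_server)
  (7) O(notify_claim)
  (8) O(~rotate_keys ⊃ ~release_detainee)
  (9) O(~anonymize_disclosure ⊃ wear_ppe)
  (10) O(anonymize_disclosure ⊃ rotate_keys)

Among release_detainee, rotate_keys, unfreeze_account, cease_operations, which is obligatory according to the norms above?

rotate_keys

F(~ping_server) at premise 2 means O(ping_server).
Premise 4 is O(unfreeze_account ⊃ ~ping_server); contrapositively O(ping_server ⊃ ~unfreeze_account). Since O(ping_server) holds, K gives O(~unfreeze_account).
The contrapositive of premise 3 (O(~sign_certificate ⊃ unfreeze_account)) is O(~unfreeze_account ⊃ sign_certificate), and O(~unfreeze_account) is already established, so O(sign_certificate).
The contrapositive of premise 1 (O(wear_ppe ⊃ ~sign_certificate)) is O(sign_certificate ⊃ ~wear_ppe), and O(sign_certificate) is already established, so O(~wear_ppe).
The contrapositive of premise 9 (O(~anonymize_disclosure ⊃ wear_ppe)) is O(~wear_ppe ⊃ anonymize_disclosure), and O(~wear_ppe) is already established, so O(anonymize_disclosure).
Premise 10 is O(anonymize_disclosure ⊃ rotate_keys); since O(anonymize_disclosure), deontic closure gives O(rotate_keys).
So O(rotate_keys) holds — rotate_keys is obligatory. None of the other listed options is made obligatory by any chain of premises.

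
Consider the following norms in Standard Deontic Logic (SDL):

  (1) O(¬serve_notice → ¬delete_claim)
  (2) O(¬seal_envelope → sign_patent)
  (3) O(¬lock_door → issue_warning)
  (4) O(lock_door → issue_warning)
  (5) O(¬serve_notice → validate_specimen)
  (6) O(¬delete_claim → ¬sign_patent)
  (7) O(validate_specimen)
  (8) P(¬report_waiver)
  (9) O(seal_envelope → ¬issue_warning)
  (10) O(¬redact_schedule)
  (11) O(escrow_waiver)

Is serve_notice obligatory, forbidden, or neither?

Premises 4 and 3 cover both cases: O(lock_door → issue_warning) and O(¬lock_door → issue_warning). Since lock_door ∨ ¬lock_door is a tautology, O(issue_warning) follows.
Premise 9 is O(seal_envelope → ¬issue_warning); contrapositively O(issue_warning → ¬seal_envelope). Since O(issue_warning) holds, K gives O(¬seal_envelope).
Applying K to premise 2 (O(¬seal_envelope → sign_patent)) and O(¬seal_envelope) yields O(sign_patent).
Premise 6 is O(¬delete_claim → ¬sign_patent); contrapositively O(sign_patent → delete_claim). Since O(sign_patent) holds, K gives O(delete_claim).
Premise 1 is O(¬serve_notice → ¬delete_claim); contrapositively O(delete_claim → serve_notice). Since O(delete_claim) holds, K gives O(serve_notice).
Premises 5, 7, 8, 10, 11 do not contribute to this derivation.
Hence serve_notice is obligatory.

Obligatory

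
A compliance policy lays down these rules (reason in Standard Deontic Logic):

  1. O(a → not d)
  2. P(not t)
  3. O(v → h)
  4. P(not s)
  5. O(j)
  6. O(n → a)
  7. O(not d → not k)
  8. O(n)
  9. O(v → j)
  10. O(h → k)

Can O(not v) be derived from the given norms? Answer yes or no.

Yes

From premise 8 we have O(n).
With premise 6, O(n → a), the K-axiom yields O(a).
Premise 1 is O(a → not d); since O(a), deontic closure gives O(not d).
Premise 7 is O(not d → not k); since O(not d), deontic closure gives O(not k).
Premise 10 is O(h → k); contrapositively O(not k → not h). Since O(not k) holds, K gives O(not h).
The contrapositive of premise 3 (O(v → h)) is O(not h → not v), and O(not h) is already established, so O(not v).
Premises 2, 4, 5, 9 do not contribute to this derivation.
So O(not v) follows.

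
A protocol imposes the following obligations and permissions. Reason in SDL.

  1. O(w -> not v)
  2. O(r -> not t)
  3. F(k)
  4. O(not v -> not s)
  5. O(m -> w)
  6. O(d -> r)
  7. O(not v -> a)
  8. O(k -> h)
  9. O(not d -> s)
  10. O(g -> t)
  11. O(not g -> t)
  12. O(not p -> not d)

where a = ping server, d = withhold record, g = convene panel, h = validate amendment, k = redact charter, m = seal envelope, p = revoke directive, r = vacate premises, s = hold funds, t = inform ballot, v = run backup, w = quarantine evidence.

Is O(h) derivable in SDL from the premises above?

Premise 8 is O(k -> h), but O(k) is not derivable from the premises, so it does not yield O(h).
No other premise forces O(h). An ideal world satisfying every premise can still have h false, so O(h) is not derivable.

No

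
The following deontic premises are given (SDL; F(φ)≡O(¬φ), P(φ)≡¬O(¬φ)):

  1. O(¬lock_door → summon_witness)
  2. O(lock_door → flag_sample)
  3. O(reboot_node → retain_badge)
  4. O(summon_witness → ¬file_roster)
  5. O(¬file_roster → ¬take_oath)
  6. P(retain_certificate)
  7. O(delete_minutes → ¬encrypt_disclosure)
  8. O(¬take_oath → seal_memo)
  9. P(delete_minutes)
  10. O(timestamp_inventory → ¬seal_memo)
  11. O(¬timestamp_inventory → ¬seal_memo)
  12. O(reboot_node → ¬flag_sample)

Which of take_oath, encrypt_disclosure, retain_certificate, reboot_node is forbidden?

reboot_node

Premises 10 and 11 cover both cases: O(timestamp_inventory → ¬seal_memo) and O(¬timestamp_inventory → ¬seal_memo). Since timestamp_inventory ∨ ¬timestamp_inventory is a tautology, O(¬seal_memo) follows.
Premise 8 is O(¬take_oath → seal_memo); contrapositively O(¬seal_memo → take_oath). Since O(¬seal_memo) holds, K gives O(take_oath).
Premise 5, O(¬file_roster → ¬take_oath), contraposes to O(take_oath → file_roster); with O(take_oath) we get O(file_roster).
Premise 4, O(summon_witness → ¬file_roster), contraposes to O(file_roster → ¬summon_witness); with O(file_roster) we get O(¬summon_witness).
The contrapositive of premise 1 (O(¬lock_door → summon_witness)) is O(¬summon_witness → lock_door), and O(¬summon_witness) is already established, so O(lock_door).
Applying K to premise 2 (O(lock_door → flag_sample)) and O(lock_door) yields O(flag_sample).
The contrapositive of premise 12 (O(reboot_node → ¬flag_sample)) is O(flag_sample → ¬reboot_node), and O(flag_sample) is already established, so O(¬reboot_node).
So O(¬reboot_node) holds, i.e. reboot_node is forbidden. None of the other listed options is forbidden under the premises.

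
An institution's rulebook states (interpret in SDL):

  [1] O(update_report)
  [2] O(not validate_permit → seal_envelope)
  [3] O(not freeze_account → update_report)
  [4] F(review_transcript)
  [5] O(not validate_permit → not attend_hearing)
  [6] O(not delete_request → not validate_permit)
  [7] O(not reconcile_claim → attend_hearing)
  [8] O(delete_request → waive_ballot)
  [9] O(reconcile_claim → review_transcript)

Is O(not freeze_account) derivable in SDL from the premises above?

No

Premise 3 is O(not freeze_account → update_report); even if O(update_report) held, inferring O(not freeze_account) would be affirming the consequent — invalid.
No other premise forces O(not freeze_account). An ideal world satisfying every premise can still have not freeze_account false, so O(not freeze_account) is not derivable.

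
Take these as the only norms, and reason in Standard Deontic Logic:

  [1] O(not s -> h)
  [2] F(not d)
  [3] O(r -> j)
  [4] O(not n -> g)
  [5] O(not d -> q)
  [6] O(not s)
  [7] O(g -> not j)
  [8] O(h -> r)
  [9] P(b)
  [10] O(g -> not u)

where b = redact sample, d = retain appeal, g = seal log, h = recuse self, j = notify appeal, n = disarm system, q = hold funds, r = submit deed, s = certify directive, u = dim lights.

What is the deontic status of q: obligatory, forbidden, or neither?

Premise 5 is O(not d -> q), but O(not d) is not derivable from the premises, so it does not yield O(q).
No premise or chain of K-axiom applications forces O(q), and none forces O(not q). So q is neither obligatory nor forbidden under these norms.

Neither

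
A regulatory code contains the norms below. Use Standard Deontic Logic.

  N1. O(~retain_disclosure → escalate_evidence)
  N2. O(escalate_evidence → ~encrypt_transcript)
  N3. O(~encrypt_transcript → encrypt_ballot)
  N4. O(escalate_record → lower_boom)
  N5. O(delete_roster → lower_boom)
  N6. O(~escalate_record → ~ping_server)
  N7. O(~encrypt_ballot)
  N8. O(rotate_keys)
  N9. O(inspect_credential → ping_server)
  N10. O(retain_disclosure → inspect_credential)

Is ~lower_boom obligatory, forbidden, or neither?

Premise 7 gives O(~encrypt_ballot).
Premise 3, O(~encrypt_transcript → encrypt_ballot), contraposes to O(~encrypt_ballot → encrypt_transcript); with O(~encrypt_ballot) we get O(encrypt_transcript).
Premise 2, O(escalate_evidence → ~encrypt_transcript), contraposes to O(encrypt_transcript → ~escalate_evidence); with O(encrypt_transcript) we get O(~escalate_evidence).
Premise 1 is O(~retain_disclosure → escalate_evidence); contrapositively O(~escalate_evidence → retain_disclosure). Since O(~escalate_evidence) holds, K gives O(retain_disclosure).
Applying K to premise 10 (O(retain_disclosure → inspect_credential)) and O(retain_disclosure) yields O(inspect_credential).
Applying K to premise 9 (O(inspect_credential → ping_server)) and O(inspect_credential) yields O(ping_server).
The contrapositive of premise 6 (O(~escalate_record → ~ping_server)) is O(ping_server → escalate_record), and O(ping_server) is already established, so O(escalate_record).
Premise 4 is O(escalate_record → lower_boom); since O(escalate_record), deontic closure gives O(lower_boom).
Premises 5, 8 do not contribute to this derivation.
Thus O(lower_boom), which is F(~lower_boom): ~lower_boom is forbidden.

Forbidden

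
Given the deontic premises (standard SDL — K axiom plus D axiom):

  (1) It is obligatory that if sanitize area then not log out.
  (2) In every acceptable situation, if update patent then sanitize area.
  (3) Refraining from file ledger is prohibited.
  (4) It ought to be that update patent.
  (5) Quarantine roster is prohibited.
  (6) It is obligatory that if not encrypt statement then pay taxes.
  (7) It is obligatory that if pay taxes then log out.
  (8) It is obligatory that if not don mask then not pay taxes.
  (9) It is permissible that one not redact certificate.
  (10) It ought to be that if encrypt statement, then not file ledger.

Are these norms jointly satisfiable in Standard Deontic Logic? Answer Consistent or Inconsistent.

Inconsistent

Premise 4 states O(update_patent) outright.
Applying K to premise 2 (O(update_patent → sanitize_area)) and O(update_patent) yields O(sanitize_area).
Premise 1 is O(sanitize_area → ¬log_out); since O(sanitize_area), deontic closure gives O(¬log_out).
Premise 7, O(pay_taxes → log_out), contraposes to O(¬log_out → ¬pay_taxes); with O(¬log_out) we get O(¬pay_taxes).
The contrapositive of premise 6 (O(¬encrypt_statement → pay_taxes)) is O(¬pay_taxes → encrypt_statement), and O(¬pay_taxes) is already established, so O(encrypt_statement).
From O(encrypt_statement) and premise 10, O(encrypt_statement → ¬file_ledger), we obtain O(¬file_ledger).
But premise 3, F(¬file_ledger), means O(file_ledger).
We now have both O(¬file_ledger) and O(file_ledger) — file_ledger is simultaneously obligatory and forbidden, violating the D-axiom.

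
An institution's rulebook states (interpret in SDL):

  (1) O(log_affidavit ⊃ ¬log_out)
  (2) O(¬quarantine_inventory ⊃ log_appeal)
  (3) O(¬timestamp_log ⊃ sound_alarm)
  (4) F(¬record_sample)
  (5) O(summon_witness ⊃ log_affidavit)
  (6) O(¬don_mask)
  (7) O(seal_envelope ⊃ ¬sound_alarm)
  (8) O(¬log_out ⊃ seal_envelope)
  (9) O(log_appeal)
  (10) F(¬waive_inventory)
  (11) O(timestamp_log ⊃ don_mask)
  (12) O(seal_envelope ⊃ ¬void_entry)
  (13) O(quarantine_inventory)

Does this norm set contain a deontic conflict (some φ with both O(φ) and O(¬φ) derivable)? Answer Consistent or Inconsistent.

Premise 2 is O(¬quarantine_inventory ⊃ log_appeal); even if O(log_appeal) held, inferring O(¬quarantine_inventory) would be affirming the consequent — invalid.
So O(¬quarantine_inventory) is not derivable, and the apparent clash with O(quarantine_inventory) does not arise.
A world satisfying every obligation exists (e.g. don_mask=false, log_affidavit=false, log_appeal=true, log_out=true, quarantine_inventory=true, record_sample=true, seal_envelope=false, sound_alarm=true, summon_witness=false, timestamp_log=false, void_entry=false, waive_inventory=true); no atom is both obligatory and forbidden, so the set is consistent.

Consistent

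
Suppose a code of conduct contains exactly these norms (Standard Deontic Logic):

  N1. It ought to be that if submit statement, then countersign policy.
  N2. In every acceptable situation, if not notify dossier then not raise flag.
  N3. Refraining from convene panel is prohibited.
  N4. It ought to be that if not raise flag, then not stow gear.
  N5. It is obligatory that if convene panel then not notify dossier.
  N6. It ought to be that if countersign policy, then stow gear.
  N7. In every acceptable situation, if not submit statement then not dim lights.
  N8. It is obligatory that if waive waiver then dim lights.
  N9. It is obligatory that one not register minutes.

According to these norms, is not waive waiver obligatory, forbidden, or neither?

Premise 3, F(¬convene_panel), is equivalent to O(convene_panel).
Premise 5 is O(convene_panel → ¬notify_dossier); since O(convene_panel), deontic closure gives O(¬notify_dossier).
From O(¬notify_dossier) and premise 2, O(¬notify_dossier → ¬raise_flag), we obtain O(¬raise_flag).
From O(¬raise_flag) and premise 4, O(¬raise_flag → ¬stow_gear), we obtain O(¬stow_gear).
Premise 6 is O(countersign_policy → stow_gear); contrapositively O(¬stow_gear → ¬countersign_policy). Since O(¬stow_gear) holds, K gives O(¬countersign_policy).
Premise 1, O(submit_statement → countersign_policy), contraposes to O(¬countersign_policy → ¬submit_statement); with O(¬countersign_policy) we get O(¬submit_statement).
Premise 7 is O(¬submit_statement → ¬dim_lights); since O(¬submit_statement), deontic closure gives O(¬dim_lights).
Premise 8 is O(waive_waiver → dim_lights); contrapositively O(¬dim_lights → ¬waive_waiver). Since O(¬dim_lights) holds, K gives O(¬waive_waiver).
Premise 9 does not contribute to this derivation.
Hence ¬waive_waiver is obligatory.

Obligatory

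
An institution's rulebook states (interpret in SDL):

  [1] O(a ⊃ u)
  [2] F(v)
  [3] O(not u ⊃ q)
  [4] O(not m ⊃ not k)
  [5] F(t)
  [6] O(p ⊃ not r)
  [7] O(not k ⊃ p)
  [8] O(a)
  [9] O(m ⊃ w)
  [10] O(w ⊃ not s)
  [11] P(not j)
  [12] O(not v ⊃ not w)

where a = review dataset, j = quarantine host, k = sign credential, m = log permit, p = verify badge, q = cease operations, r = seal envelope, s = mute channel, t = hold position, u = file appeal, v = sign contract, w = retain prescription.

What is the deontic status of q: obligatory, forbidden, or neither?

Premise 3 is O(not u ⊃ q), but O(not u) is not derivable from the premises, so it does not yield O(q).
No premise or chain of K-axiom applications forces O(q), and none forces O(not q). So q is neither obligatory nor forbidden under these norms.

Neither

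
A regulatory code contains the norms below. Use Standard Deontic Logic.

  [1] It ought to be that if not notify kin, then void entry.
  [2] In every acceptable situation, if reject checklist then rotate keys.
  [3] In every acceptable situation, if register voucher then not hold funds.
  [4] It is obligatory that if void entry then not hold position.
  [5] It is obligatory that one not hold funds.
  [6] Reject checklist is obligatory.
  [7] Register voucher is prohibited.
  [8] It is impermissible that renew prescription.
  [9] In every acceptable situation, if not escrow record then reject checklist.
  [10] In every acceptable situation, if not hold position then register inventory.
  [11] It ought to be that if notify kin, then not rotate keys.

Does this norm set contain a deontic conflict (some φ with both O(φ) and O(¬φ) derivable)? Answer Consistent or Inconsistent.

Consistent

Premise 3 is O(register_voucher → ¬hold_funds); even if O(¬hold_funds) held, inferring O(register_voucher) would be affirming the consequent — invalid.
So O(register_voucher) is not derivable, and the apparent clash with O(¬register_voucher) does not arise.
A world satisfying every obligation exists (e.g. escrow_record=false, hold_funds=false, hold_position=false, notify_kin=false, register_inventory=true, register_voucher=false, reject_checklist=true, renew_prescription=false, rotate_keys=true, void_entry=true); no atom is both obligatory and forbidden, so the set is consistent.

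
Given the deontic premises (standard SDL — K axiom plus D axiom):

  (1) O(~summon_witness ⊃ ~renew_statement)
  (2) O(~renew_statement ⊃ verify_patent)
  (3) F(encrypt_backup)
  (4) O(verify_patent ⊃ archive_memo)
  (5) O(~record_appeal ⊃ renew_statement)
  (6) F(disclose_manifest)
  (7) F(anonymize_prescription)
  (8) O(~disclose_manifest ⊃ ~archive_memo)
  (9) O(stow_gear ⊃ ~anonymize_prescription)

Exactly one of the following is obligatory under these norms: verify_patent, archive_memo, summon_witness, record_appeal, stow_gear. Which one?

F(disclose_manifest) at premise 6 means O(~disclose_manifest).
With premise 8, O(~disclose_manifest ⊃ ~archive_memo), the K-axiom yields O(~archive_memo).
The contrapositive of premise 4 (O(verify_patent ⊃ archive_memo)) is O(~archive_memo ⊃ ~verify_patent), and O(~archive_memo) is already established, so O(~verify_patent).
Premise 2 is O(~renew_statement ⊃ verify_patent); contrapositively O(~verify_patent ⊃ renew_statement). Since O(~verify_patent) holds, K gives O(renew_statement).
Premise 1 is O(~summon_witness ⊃ ~renew_statement); contrapositively O(renew_statement ⊃ summon_witness). Since O(renew_statement) holds, K gives O(summon_witness).
So O(summon_witness) holds — summon_witness is obligatory. None of the other listed options is made obligatory by any chain of premises.

summon_witness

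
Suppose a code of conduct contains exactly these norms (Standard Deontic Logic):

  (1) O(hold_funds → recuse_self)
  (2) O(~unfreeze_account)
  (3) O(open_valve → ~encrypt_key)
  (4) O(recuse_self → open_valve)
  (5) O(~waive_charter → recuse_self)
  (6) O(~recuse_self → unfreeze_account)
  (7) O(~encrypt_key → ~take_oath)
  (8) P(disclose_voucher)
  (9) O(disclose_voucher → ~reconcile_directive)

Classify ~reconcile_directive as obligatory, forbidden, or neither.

Neither

Premise 9 is O(disclose_voucher → ~reconcile_directive), but O(disclose_voucher) is not derivable from the premises (the permission P(disclose_voucher) asserts only ~O(~disclose_voucher), not O(disclose_voucher)), so it does not yield O(~reconcile_directive).
No premise or chain of K-axiom applications forces O(~reconcile_directive), and none forces O(reconcile_directive). So ~reconcile_directive is neither obligatory nor forbidden under these norms.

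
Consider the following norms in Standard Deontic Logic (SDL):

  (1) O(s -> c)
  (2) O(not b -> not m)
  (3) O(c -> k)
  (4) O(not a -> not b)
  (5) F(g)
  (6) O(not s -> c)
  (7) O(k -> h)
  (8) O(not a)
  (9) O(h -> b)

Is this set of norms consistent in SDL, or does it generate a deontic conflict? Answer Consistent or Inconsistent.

Inconsistent

By case analysis on not s: premise 6 gives O(not s -> c) and premise 1 gives O(s -> c), so O(c) either way.
Premise 3 is O(c -> k); since O(c), deontic closure gives O(k).
With premise 7, O(k -> h), the K-axiom yields O(h).
Premise 9 is O(h -> b); since O(h), deontic closure gives O(b).
Premise 4 is O(not a -> not b); contrapositively O(b -> a). Since O(b) holds, K gives O(a).
Yet premise 8 states O(not a).
We now have both O(a) and O(not a) — a is simultaneously obligatory and forbidden, violating the D-axiom.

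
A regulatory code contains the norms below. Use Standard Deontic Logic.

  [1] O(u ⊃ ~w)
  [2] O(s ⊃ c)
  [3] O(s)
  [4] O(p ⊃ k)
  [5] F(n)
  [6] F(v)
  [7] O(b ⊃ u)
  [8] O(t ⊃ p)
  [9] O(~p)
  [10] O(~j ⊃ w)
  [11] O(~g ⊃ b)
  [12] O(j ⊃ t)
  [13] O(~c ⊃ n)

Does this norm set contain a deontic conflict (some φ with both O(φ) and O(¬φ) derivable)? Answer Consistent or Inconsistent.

Consistent

Premise 13 is O(~c ⊃ n), but O(~c) is not derivable from the premises, so it does not yield O(n).
So O(n) is not derivable, and the apparent clash with O(~n) does not arise.
A world satisfying every obligation exists (e.g. b=false, c=true, g=true, j=false, k=false, n=false, p=false, s=true, t=false, u=false, v=false, w=true); no atom is both obligatory and forbidden, so the set is consistent.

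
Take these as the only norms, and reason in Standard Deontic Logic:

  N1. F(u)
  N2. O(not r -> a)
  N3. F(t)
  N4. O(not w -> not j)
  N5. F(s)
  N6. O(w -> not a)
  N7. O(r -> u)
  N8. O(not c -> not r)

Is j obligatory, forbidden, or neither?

Forbidden

Premise 1 is F(u), i.e. O(not u).
Premise 7, O(r -> u), contraposes to O(not u -> not r); with O(not u) we get O(not r).
From O(not r) and premise 2, O(not r -> a), we obtain O(a).
The contrapositive of premise 6 (O(w -> not a)) is O(a -> not w), and O(a) is already established, so O(not w).
From O(not w) and premise 4, O(not w -> not j), we obtain O(not j).
Premises 3, 5, 8 do not contribute to this derivation.
Thus O(not j), which is F(j): j is forbidden.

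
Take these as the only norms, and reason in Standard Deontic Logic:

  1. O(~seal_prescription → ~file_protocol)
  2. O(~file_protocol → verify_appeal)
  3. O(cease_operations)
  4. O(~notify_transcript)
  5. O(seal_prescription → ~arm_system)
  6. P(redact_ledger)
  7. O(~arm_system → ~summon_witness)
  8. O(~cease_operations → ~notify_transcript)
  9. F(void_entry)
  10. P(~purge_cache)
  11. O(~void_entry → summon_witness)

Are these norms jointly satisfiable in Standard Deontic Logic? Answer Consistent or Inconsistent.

Premise 8 is O(~cease_operations → ~notify_transcript); even if O(~notify_transcript) held, inferring O(~cease_operations) would be affirming the consequent — invalid.
So O(~cease_operations) is not derivable, and the apparent clash with O(cease_operations) does not arise.
A world satisfying every obligation exists (e.g. arm_system=true, cease_operations=true, file_protocol=false, notify_transcript=false, purge_cache=false, redact_ledger=false, seal_prescription=false, summon_witness=true, verify_appeal=true, void_entry=false); no atom is both obligatory and forbidden, so the set is consistent.

Consistent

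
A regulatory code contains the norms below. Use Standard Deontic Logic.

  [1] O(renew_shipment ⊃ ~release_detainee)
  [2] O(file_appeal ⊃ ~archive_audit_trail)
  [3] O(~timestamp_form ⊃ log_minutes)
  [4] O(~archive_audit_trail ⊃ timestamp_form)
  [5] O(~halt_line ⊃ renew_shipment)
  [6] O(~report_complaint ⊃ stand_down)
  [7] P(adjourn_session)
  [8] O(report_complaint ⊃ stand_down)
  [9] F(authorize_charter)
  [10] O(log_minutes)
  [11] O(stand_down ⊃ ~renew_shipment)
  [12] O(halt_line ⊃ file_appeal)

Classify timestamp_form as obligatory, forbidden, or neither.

By case analysis on ~report_complaint: premise 6 gives O(~report_complaint ⊃ stand_down) and premise 8 gives O(report_complaint ⊃ stand_down), so O(stand_down) either way.
Applying K to premise 11 (O(stand_down ⊃ ~renew_shipment)) and O(stand_down) yields O(~renew_shipment).
Premise 5 is O(~halt_line ⊃ renew_shipment); contrapositively O(~renew_shipment ⊃ halt_line). Since O(~renew_shipment) holds, K gives O(halt_line).
With premise 12, O(halt_line ⊃ file_appeal), the K-axiom yields O(file_appeal).
Premise 2 is O(file_appeal ⊃ ~archive_audit_trail); since O(file_appeal), deontic closure gives O(~archive_audit_trail).
With premise 4, O(~archive_audit_trail ⊃ timestamp_form), the K-axiom yields O(timestamp_form).
Premises 1, 3, 7, 9, 10 do not contribute to this derivation.
Hence timestamp_form is obligatory.

Obligatory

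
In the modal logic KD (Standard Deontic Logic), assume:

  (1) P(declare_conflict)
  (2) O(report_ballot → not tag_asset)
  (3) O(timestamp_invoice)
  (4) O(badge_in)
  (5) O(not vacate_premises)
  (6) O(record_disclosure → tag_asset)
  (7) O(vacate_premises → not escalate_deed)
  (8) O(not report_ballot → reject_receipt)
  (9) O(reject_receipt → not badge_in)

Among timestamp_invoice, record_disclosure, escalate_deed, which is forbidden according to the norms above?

Premise 4 gives O(badge_in).
The contrapositive of premise 9 (O(reject_receipt → not badge_in)) is O(badge_in → not reject_receipt), and O(badge_in) is already established, so O(not reject_receipt).
The contrapositive of premise 8 (O(not report_ballot → reject_receipt)) is O(not reject_receipt → report_ballot), and O(not reject_receipt) is already established, so O(report_ballot).
Premise 2 is O(report_ballot → not tag_asset); since O(report_ballot), deontic closure gives O(not tag_asset).
Premise 6 is O(record_disclosure → tag_asset); contrapositively O(not tag_asset → not record_disclosure). Since O(not tag_asset) holds, K gives O(not record_disclosure).
So O(not record_disclosure) holds, i.e. record_disclosure is forbidden. None of the other listed options is forbidden under the premises.

record_disclosure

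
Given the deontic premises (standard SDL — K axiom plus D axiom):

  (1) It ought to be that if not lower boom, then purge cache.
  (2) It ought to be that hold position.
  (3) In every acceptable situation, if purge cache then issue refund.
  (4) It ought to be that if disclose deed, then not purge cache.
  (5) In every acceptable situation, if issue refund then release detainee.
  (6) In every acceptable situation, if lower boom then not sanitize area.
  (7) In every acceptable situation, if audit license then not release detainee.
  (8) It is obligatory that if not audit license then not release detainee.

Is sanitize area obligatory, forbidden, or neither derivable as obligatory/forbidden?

Forbidden

Premises 8 and 7 are O(¬audit_license → ¬release_detainee) and O(audit_license → ¬release_detainee); every ideal world satisfies ¬audit_license or audit_license, so in either case ¬release_detainee holds — hence O(¬release_detainee).
The contrapositive of premise 5 (O(issue_refund → release_detainee)) is O(¬release_detainee → ¬issue_refund), and O(¬release_detainee) is already established, so O(¬issue_refund).
Premise 3, O(purge_cache → issue_refund), contraposes to O(¬issue_refund → ¬purge_cache); with O(¬issue_refund) we get O(¬purge_cache).
Premise 1, O(¬lower_boom → purge_cache), contraposes to O(¬purge_cache → lower_boom); with O(¬purge_cache) we get O(lower_boom).
With premise 6, O(lower_boom → ¬sanitize_area), the K-axiom yields O(¬sanitize_area).
Premises 2, 4 do not contribute to this derivation.
Thus O(¬sanitize_area), which is F(sanitize_area): sanitize_area is forbidden.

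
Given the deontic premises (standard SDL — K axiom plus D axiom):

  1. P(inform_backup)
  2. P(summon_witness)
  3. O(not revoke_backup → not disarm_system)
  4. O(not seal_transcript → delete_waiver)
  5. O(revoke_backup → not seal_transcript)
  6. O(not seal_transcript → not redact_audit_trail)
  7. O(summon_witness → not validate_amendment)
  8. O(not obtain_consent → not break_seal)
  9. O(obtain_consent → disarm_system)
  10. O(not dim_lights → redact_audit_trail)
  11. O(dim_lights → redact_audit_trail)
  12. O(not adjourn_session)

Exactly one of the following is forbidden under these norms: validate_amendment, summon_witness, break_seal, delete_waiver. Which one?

break_seal

Premises 10 and 11 cover both cases: O(not dim_lights → redact_audit_trail) and O(dim_lights → redact_audit_trail). Since not dim_lights ∨ dim_lights is a tautology, O(redact_audit_trail) follows.
The contrapositive of premise 6 (O(not seal_transcript → not redact_audit_trail)) is O(redact_audit_trail → seal_transcript), and O(redact_audit_trail) is already established, so O(seal_transcript).
Premise 5 is O(revoke_backup → not seal_transcript); contrapositively O(seal_transcript → not revoke_backup). Since O(seal_transcript) holds, K gives O(not revoke_backup).
Premise 3 is O(not revoke_backup → not disarm_system); since O(not revoke_backup), deontic closure gives O(not disarm_system).
Premise 9 is O(obtain_consent → disarm_system); contrapositively O(not disarm_system → not obtain_consent). Since O(not disarm_system) holds, K gives O(not obtain_consent).
Premise 8 is O(not obtain_consent → not break_seal); since O(not obtain_consent), deontic closure gives O(not break_seal).
So O(not break_seal) holds, i.e. break_seal is forbidden. None of the other listed options is forbidden under the premises.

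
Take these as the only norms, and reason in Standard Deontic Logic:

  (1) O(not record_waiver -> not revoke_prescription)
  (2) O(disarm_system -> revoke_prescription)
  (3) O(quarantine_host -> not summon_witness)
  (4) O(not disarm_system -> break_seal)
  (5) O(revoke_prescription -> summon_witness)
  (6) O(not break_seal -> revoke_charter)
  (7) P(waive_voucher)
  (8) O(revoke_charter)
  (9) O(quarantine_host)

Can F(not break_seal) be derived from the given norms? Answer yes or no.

Yes

Premise 9 gives O(quarantine_host).
Premise 3 is O(quarantine_host -> not summon_witness); since O(quarantine_host), deontic closure gives O(not summon_witness).
Premise 5 is O(revoke_prescription -> summon_witness); contrapositively O(not summon_witness -> not revoke_prescription). Since O(not summon_witness) holds, K gives O(not revoke_prescription).
Premise 2 is O(disarm_system -> revoke_prescription); contrapositively O(not revoke_prescription -> not disarm_system). Since O(not revoke_prescription) holds, K gives O(not disarm_system).
From O(not disarm_system) and premise 4, O(not disarm_system -> break_seal), we obtain O(break_seal).
Premises 1, 6, 7, 8 do not contribute to this derivation.
So O(break_seal) holds, i.e. F(not break_seal). The claim follows.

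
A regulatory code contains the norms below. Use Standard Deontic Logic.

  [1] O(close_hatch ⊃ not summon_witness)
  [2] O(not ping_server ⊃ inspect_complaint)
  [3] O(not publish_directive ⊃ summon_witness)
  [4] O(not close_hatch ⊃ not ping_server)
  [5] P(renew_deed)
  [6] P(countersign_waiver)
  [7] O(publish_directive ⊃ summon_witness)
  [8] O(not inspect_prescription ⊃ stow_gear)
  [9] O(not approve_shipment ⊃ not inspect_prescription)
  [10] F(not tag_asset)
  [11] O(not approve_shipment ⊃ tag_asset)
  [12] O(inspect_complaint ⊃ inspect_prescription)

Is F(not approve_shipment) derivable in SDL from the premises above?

Yes

By case analysis on not publish_directive: premise 3 gives O(not publish_directive ⊃ summon_witness) and premise 7 gives O(publish_directive ⊃ summon_witness), so O(summon_witness) either way.
The contrapositive of premise 1 (O(close_hatch ⊃ not summon_witness)) is O(summon_witness ⊃ not close_hatch), and O(summon_witness) is already established, so O(not close_hatch).
Applying K to premise 4 (O(not close_hatch ⊃ not ping_server)) and O(not close_hatch) yields O(not ping_server).
Applying K to premise 2 (O(not ping_server ⊃ inspect_complaint)) and O(not ping_server) yields O(inspect_complaint).
From O(inspect_complaint) and premise 12, O(inspect_complaint ⊃ inspect_prescription), we obtain O(inspect_prescription).
Premise 9 is O(not approve_shipment ⊃ not inspect_prescription); contrapositively O(inspect_prescription ⊃ approve_shipment). Since O(inspect_prescription) holds, K gives O(approve_shipment).
Premises 5, 6, 8, 10, 11 do not contribute to this derivation.
So O(approve_shipment) holds, i.e. F(not approve_shipment). The claim follows.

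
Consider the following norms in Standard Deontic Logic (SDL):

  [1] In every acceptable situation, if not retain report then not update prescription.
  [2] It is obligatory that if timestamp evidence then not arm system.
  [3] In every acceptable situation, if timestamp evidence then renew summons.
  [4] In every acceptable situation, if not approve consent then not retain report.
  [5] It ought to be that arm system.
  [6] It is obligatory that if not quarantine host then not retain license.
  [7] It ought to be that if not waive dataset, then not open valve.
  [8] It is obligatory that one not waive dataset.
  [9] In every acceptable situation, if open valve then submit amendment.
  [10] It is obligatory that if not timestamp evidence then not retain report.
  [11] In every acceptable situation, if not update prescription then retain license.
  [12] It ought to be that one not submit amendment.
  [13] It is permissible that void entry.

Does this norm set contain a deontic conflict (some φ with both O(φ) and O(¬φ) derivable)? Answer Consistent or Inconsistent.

Consistent

Premise 9 is O(open_valve → submit_amendment), but O(open_valve) is not derivable from the premises, so it does not yield O(submit_amendment).
So O(submit_amendment) is not derivable, and the apparent clash with O(¬submit_amendment) does not arise.
A world satisfying every obligation exists (e.g. approve_consent=false, arm_system=true, open_valve=false, quarantine_host=true, renew_summons=false, retain_license=true, retain_report=false, submit_amendment=false, timestamp_evidence=false, update_prescription=false, void_entry=false, waive_dataset=false); no atom is both obligatory and forbidden, so the set is consistent.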